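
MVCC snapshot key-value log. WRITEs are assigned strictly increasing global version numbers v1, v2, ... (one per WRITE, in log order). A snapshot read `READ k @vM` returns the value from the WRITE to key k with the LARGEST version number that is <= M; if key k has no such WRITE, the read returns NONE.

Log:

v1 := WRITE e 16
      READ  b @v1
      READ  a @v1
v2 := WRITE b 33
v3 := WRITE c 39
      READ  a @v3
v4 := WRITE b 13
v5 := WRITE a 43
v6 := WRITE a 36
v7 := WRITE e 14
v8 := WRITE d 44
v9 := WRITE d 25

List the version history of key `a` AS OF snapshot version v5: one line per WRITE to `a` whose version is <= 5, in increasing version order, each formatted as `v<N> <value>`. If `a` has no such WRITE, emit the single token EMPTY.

Answer: v5 43

Derivation:
Scan writes for key=a with version <= 5:
  v1 WRITE e 16 -> skip
  v2 WRITE b 33 -> skip
  v3 WRITE c 39 -> skip
  v4 WRITE b 13 -> skip
  v5 WRITE a 43 -> keep
  v6 WRITE a 36 -> drop (> snap)
  v7 WRITE e 14 -> skip
  v8 WRITE d 44 -> skip
  v9 WRITE d 25 -> skip
Collected: [(5, 43)]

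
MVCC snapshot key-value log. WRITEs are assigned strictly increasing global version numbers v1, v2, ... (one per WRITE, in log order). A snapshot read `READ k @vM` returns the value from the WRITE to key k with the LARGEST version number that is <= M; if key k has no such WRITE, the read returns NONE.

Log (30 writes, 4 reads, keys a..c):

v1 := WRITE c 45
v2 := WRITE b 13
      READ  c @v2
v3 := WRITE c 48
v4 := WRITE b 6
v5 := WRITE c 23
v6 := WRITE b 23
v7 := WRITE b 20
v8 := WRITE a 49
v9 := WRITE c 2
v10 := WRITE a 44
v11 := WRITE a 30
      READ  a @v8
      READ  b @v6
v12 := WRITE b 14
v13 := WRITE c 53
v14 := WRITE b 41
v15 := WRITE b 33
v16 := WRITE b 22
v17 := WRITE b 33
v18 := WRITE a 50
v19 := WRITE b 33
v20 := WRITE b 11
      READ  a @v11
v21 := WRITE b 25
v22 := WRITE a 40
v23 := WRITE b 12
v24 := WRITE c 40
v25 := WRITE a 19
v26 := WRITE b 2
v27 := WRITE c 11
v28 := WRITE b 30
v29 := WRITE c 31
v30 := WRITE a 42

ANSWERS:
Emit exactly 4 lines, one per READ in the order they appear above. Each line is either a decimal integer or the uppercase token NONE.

Answer: 45
49
23
30

Derivation:
v1: WRITE c=45  (c history now [(1, 45)])
v2: WRITE b=13  (b history now [(2, 13)])
READ c @v2: history=[(1, 45)] -> pick v1 -> 45
v3: WRITE c=48  (c history now [(1, 45), (3, 48)])
v4: WRITE b=6  (b history now [(2, 13), (4, 6)])
v5: WRITE c=23  (c history now [(1, 45), (3, 48), (5, 23)])
v6: WRITE b=23  (b history now [(2, 13), (4, 6), (6, 23)])
v7: WRITE b=20  (b history now [(2, 13), (4, 6), (6, 23), (7, 20)])
v8: WRITE a=49  (a history now [(8, 49)])
v9: WRITE c=2  (c history now [(1, 45), (3, 48), (5, 23), (9, 2)])
v10: WRITE a=44  (a history now [(8, 49), (10, 44)])
v11: WRITE a=30  (a history now [(8, 49), (10, 44), (11, 30)])
READ a @v8: history=[(8, 49), (10, 44), (11, 30)] -> pick v8 -> 49
READ b @v6: history=[(2, 13), (4, 6), (6, 23), (7, 20)] -> pick v6 -> 23
v12: WRITE b=14  (b history now [(2, 13), (4, 6), (6, 23), (7, 20), (12, 14)])
v13: WRITE c=53  (c history now [(1, 45), (3, 48), (5, 23), (9, 2), (13, 53)])
v14: WRITE b=41  (b history now [(2, 13), (4, 6), (6, 23), (7, 20), (12, 14), (14, 41)])
v15: WRITE b=33  (b history now [(2, 13), (4, 6), (6, 23), (7, 20), (12, 14), (14, 41), (15, 33)])
v16: WRITE b=22  (b history now [(2, 13), (4, 6), (6, 23), (7, 20), (12, 14), (14, 41), (15, 33), (16, 22)])
v17: WRITE b=33  (b history now [(2, 13), (4, 6), (6, 23), (7, 20), (12, 14), (14, 41), (15, 33), (16, 22), (17, 33)])
v18: WRITE a=50  (a history now [(8, 49), (10, 44), (11, 30), (18, 50)])
v19: WRITE b=33  (b history now [(2, 13), (4, 6), (6, 23), (7, 20), (12, 14), (14, 41), (15, 33), (16, 22), (17, 33), (19, 33)])
v20: WRITE b=11  (b history now [(2, 13), (4, 6), (6, 23), (7, 20), (12, 14), (14, 41), (15, 33), (16, 22), (17, 33), (19, 33), (20, 11)])
READ a @v11: history=[(8, 49), (10, 44), (11, 30), (18, 50)] -> pick v11 -> 30
v21: WRITE b=25  (b history now [(2, 13), (4, 6), (6, 23), (7, 20), (12, 14), (14, 41), (15, 33), (16, 22), (17, 33), (19, 33), (20, 11), (21, 25)])
v22: WRITE a=40  (a history now [(8, 49), (10, 44), (11, 30), (18, 50), (22, 40)])
v23: WRITE b=12  (b history now [(2, 13), (4, 6), (6, 23), (7, 20), (12, 14), (14, 41), (15, 33), (16, 22), (17, 33), (19, 33), (20, 11), (21, 25), (23, 12)])
v24: WRITE c=40  (c history now [(1, 45), (3, 48), (5, 23), (9, 2), (13, 53), (24, 40)])
v25: WRITE a=19  (a history now [(8, 49), (10, 44), (11, 30), (18, 50), (22, 40), (25, 19)])
v26: WRITE b=2  (b history now [(2, 13), (4, 6), (6, 23), (7, 20), (12, 14), (14, 41), (15, 33), (16, 22), (17, 33), (19, 33), (20, 11), (21, 25), (23, 12), (26, 2)])
v27: WRITE c=11  (c history now [(1, 45), (3, 48), (5, 23), (9, 2), (13, 53), (24, 40), (27, 11)])
v28: WRITE b=30  (b history now [(2, 13), (4, 6), (6, 23), (7, 20), (12, 14), (14, 41), (15, 33), (16, 22), (17, 33), (19, 33), (20, 11), (21, 25), (23, 12), (26, 2), (28, 30)])
v29: WRITE c=31  (c history now [(1, 45), (3, 48), (5, 23), (9, 2), (13, 53), (24, 40), (27, 11), (29, 31)])
v30: WRITE a=42  (a history now [(8, 49), (10, 44), (11, 30), (18, 50), (22, 40), (25, 19), (30, 42)])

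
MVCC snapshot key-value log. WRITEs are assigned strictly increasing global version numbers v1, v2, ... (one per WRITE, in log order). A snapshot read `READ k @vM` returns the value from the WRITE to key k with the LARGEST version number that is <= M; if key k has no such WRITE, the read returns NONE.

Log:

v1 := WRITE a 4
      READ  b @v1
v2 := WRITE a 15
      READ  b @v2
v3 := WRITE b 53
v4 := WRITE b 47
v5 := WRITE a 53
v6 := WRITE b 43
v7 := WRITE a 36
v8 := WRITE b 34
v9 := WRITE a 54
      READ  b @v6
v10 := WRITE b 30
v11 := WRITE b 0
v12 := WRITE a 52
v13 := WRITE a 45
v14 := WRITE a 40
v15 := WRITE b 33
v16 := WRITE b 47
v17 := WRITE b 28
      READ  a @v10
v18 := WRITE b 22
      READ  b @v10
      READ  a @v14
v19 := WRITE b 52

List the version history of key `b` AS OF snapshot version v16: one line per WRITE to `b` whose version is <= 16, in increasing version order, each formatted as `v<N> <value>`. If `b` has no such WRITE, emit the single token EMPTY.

Answer: v3 53
v4 47
v6 43
v8 34
v10 30
v11 0
v15 33
v16 47

Derivation:
Scan writes for key=b with version <= 16:
  v1 WRITE a 4 -> skip
  v2 WRITE a 15 -> skip
  v3 WRITE b 53 -> keep
  v4 WRITE b 47 -> keep
  v5 WRITE a 53 -> skip
  v6 WRITE b 43 -> keep
  v7 WRITE a 36 -> skip
  v8 WRITE b 34 -> keep
  v9 WRITE a 54 -> skip
  v10 WRITE b 30 -> keep
  v11 WRITE b 0 -> keep
  v12 WRITE a 52 -> skip
  v13 WRITE a 45 -> skip
  v14 WRITE a 40 -> skip
  v15 WRITE b 33 -> keep
  v16 WRITE b 47 -> keep
  v17 WRITE b 28 -> drop (> snap)
  v18 WRITE b 22 -> drop (> snap)
  v19 WRITE b 52 -> drop (> snap)
Collected: [(3, 53), (4, 47), (6, 43), (8, 34), (10, 30), (11, 0), (15, 33), (16, 47)]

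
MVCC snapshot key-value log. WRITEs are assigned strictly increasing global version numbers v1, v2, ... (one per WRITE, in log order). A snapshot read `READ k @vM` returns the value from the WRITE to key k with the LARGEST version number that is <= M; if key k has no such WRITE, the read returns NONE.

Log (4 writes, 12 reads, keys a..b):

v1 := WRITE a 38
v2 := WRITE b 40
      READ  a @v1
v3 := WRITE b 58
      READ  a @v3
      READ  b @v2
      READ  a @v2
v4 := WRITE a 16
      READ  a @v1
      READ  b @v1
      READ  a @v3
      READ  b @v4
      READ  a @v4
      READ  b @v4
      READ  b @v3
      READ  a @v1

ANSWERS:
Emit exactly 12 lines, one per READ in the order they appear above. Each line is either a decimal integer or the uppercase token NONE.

v1: WRITE a=38  (a history now [(1, 38)])
v2: WRITE b=40  (b history now [(2, 40)])
READ a @v1: history=[(1, 38)] -> pick v1 -> 38
v3: WRITE b=58  (b history now [(2, 40), (3, 58)])
READ a @v3: history=[(1, 38)] -> pick v1 -> 38
READ b @v2: history=[(2, 40), (3, 58)] -> pick v2 -> 40
READ a @v2: history=[(1, 38)] -> pick v1 -> 38
v4: WRITE a=16  (a history now [(1, 38), (4, 16)])
READ a @v1: history=[(1, 38), (4, 16)] -> pick v1 -> 38
READ b @v1: history=[(2, 40), (3, 58)] -> no version <= 1 -> NONE
READ a @v3: history=[(1, 38), (4, 16)] -> pick v1 -> 38
READ b @v4: history=[(2, 40), (3, 58)] -> pick v3 -> 58
READ a @v4: history=[(1, 38), (4, 16)] -> pick v4 -> 16
READ b @v4: history=[(2, 40), (3, 58)] -> pick v3 -> 58
READ b @v3: history=[(2, 40), (3, 58)] -> pick v3 -> 58
READ a @v1: history=[(1, 38), (4, 16)] -> pick v1 -> 38

Answer: 38
38
40
38
38
NONE
38
58
16
58
58
38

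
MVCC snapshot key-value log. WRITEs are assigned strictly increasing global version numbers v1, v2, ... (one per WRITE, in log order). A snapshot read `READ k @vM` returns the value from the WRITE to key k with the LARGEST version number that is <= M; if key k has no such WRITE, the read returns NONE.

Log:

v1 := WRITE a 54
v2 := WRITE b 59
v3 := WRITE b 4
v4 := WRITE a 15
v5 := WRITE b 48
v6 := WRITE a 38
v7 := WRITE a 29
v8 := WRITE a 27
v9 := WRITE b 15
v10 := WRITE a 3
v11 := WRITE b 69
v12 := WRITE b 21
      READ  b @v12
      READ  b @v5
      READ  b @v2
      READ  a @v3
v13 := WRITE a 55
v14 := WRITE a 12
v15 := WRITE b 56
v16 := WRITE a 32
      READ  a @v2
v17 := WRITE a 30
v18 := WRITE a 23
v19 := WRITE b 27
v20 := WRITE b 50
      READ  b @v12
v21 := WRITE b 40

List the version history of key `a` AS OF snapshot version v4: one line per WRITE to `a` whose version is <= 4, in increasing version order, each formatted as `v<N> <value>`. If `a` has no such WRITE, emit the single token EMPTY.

Scan writes for key=a with version <= 4:
  v1 WRITE a 54 -> keep
  v2 WRITE b 59 -> skip
  v3 WRITE b 4 -> skip
  v4 WRITE a 15 -> keep
  v5 WRITE b 48 -> skip
  v6 WRITE a 38 -> drop (> snap)
  v7 WRITE a 29 -> drop (> snap)
  v8 WRITE a 27 -> drop (> snap)
  v9 WRITE b 15 -> skip
  v10 WRITE a 3 -> drop (> snap)
  v11 WRITE b 69 -> skip
  v12 WRITE b 21 -> skip
  v13 WRITE a 55 -> drop (> snap)
  v14 WRITE a 12 -> drop (> snap)
  v15 WRITE b 56 -> skip
  v16 WRITE a 32 -> drop (> snap)
  v17 WRITE a 30 -> drop (> snap)
  v18 WRITE a 23 -> drop (> snap)
  v19 WRITE b 27 -> skip
  v20 WRITE b 50 -> skip
  v21 WRITE b 40 -> skip
Collected: [(1, 54), (4, 15)]

Answer: v1 54
v4 15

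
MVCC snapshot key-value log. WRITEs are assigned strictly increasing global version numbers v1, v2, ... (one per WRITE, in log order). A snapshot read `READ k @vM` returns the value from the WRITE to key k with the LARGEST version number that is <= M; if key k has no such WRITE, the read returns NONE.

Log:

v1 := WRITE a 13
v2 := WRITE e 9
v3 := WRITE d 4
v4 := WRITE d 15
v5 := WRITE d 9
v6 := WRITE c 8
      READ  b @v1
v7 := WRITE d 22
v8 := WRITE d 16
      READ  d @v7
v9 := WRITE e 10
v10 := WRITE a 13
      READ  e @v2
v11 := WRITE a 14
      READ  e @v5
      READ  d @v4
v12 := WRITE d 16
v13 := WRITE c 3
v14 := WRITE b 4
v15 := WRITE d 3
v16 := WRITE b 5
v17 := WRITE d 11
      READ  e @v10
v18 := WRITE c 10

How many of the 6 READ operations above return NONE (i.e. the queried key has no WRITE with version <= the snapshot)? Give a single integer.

v1: WRITE a=13  (a history now [(1, 13)])
v2: WRITE e=9  (e history now [(2, 9)])
v3: WRITE d=4  (d history now [(3, 4)])
v4: WRITE d=15  (d history now [(3, 4), (4, 15)])
v5: WRITE d=9  (d history now [(3, 4), (4, 15), (5, 9)])
v6: WRITE c=8  (c history now [(6, 8)])
READ b @v1: history=[] -> no version <= 1 -> NONE
v7: WRITE d=22  (d history now [(3, 4), (4, 15), (5, 9), (7, 22)])
v8: WRITE d=16  (d history now [(3, 4), (4, 15), (5, 9), (7, 22), (8, 16)])
READ d @v7: history=[(3, 4), (4, 15), (5, 9), (7, 22), (8, 16)] -> pick v7 -> 22
v9: WRITE e=10  (e history now [(2, 9), (9, 10)])
v10: WRITE a=13  (a history now [(1, 13), (10, 13)])
READ e @v2: history=[(2, 9), (9, 10)] -> pick v2 -> 9
v11: WRITE a=14  (a history now [(1, 13), (10, 13), (11, 14)])
READ e @v5: history=[(2, 9), (9, 10)] -> pick v2 -> 9
READ d @v4: history=[(3, 4), (4, 15), (5, 9), (7, 22), (8, 16)] -> pick v4 -> 15
v12: WRITE d=16  (d history now [(3, 4), (4, 15), (5, 9), (7, 22), (8, 16), (12, 16)])
v13: WRITE c=3  (c history now [(6, 8), (13, 3)])
v14: WRITE b=4  (b history now [(14, 4)])
v15: WRITE d=3  (d history now [(3, 4), (4, 15), (5, 9), (7, 22), (8, 16), (12, 16), (15, 3)])
v16: WRITE b=5  (b history now [(14, 4), (16, 5)])
v17: WRITE d=11  (d history now [(3, 4), (4, 15), (5, 9), (7, 22), (8, 16), (12, 16), (15, 3), (17, 11)])
READ e @v10: history=[(2, 9), (9, 10)] -> pick v9 -> 10
v18: WRITE c=10  (c history now [(6, 8), (13, 3), (18, 10)])
Read results in order: ['NONE', '22', '9', '9', '15', '10']
NONE count = 1

Answer: 1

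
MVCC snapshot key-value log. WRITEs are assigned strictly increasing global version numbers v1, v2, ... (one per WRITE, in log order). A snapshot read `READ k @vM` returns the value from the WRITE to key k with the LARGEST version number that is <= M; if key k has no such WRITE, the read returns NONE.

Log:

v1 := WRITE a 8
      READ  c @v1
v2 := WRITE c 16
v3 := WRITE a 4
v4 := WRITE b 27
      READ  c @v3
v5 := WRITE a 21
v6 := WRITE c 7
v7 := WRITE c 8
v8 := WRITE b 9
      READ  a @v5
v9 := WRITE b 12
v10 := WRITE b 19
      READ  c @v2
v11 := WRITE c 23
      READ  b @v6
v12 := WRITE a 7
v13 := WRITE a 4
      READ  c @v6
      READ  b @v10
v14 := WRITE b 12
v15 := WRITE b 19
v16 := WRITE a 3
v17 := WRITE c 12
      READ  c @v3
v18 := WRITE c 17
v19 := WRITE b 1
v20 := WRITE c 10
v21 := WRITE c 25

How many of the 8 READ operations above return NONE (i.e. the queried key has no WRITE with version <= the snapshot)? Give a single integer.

v1: WRITE a=8  (a history now [(1, 8)])
READ c @v1: history=[] -> no version <= 1 -> NONE
v2: WRITE c=16  (c history now [(2, 16)])
v3: WRITE a=4  (a history now [(1, 8), (3, 4)])
v4: WRITE b=27  (b history now [(4, 27)])
READ c @v3: history=[(2, 16)] -> pick v2 -> 16
v5: WRITE a=21  (a history now [(1, 8), (3, 4), (5, 21)])
v6: WRITE c=7  (c history now [(2, 16), (6, 7)])
v7: WRITE c=8  (c history now [(2, 16), (6, 7), (7, 8)])
v8: WRITE b=9  (b history now [(4, 27), (8, 9)])
READ a @v5: history=[(1, 8), (3, 4), (5, 21)] -> pick v5 -> 21
v9: WRITE b=12  (b history now [(4, 27), (8, 9), (9, 12)])
v10: WRITE b=19  (b history now [(4, 27), (8, 9), (9, 12), (10, 19)])
READ c @v2: history=[(2, 16), (6, 7), (7, 8)] -> pick v2 -> 16
v11: WRITE c=23  (c history now [(2, 16), (6, 7), (7, 8), (11, 23)])
READ b @v6: history=[(4, 27), (8, 9), (9, 12), (10, 19)] -> pick v4 -> 27
v12: WRITE a=7  (a history now [(1, 8), (3, 4), (5, 21), (12, 7)])
v13: WRITE a=4  (a history now [(1, 8), (3, 4), (5, 21), (12, 7), (13, 4)])
READ c @v6: history=[(2, 16), (6, 7), (7, 8), (11, 23)] -> pick v6 -> 7
READ b @v10: history=[(4, 27), (8, 9), (9, 12), (10, 19)] -> pick v10 -> 19
v14: WRITE b=12  (b history now [(4, 27), (8, 9), (9, 12), (10, 19), (14, 12)])
v15: WRITE b=19  (b history now [(4, 27), (8, 9), (9, 12), (10, 19), (14, 12), (15, 19)])
v16: WRITE a=3  (a history now [(1, 8), (3, 4), (5, 21), (12, 7), (13, 4), (16, 3)])
v17: WRITE c=12  (c history now [(2, 16), (6, 7), (7, 8), (11, 23), (17, 12)])
READ c @v3: history=[(2, 16), (6, 7), (7, 8), (11, 23), (17, 12)] -> pick v2 -> 16
v18: WRITE c=17  (c history now [(2, 16), (6, 7), (7, 8), (11, 23), (17, 12), (18, 17)])
v19: WRITE b=1  (b history now [(4, 27), (8, 9), (9, 12), (10, 19), (14, 12), (15, 19), (19, 1)])
v20: WRITE c=10  (c history now [(2, 16), (6, 7), (7, 8), (11, 23), (17, 12), (18, 17), (20, 10)])
v21: WRITE c=25  (c history now [(2, 16), (6, 7), (7, 8), (11, 23), (17, 12), (18, 17), (20, 10), (21, 25)])
Read results in order: ['NONE', '16', '21', '16', '27', '7', '19', '16']
NONE count = 1

Answer: 1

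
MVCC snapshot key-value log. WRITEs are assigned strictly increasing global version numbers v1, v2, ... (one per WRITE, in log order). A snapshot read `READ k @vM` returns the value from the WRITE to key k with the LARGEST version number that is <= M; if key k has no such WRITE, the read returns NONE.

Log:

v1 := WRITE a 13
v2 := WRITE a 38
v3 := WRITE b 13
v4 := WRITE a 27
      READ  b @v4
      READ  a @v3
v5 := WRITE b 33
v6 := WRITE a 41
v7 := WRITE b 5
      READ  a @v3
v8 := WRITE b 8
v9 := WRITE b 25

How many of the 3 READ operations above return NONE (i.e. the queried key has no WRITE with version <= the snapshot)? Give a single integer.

v1: WRITE a=13  (a history now [(1, 13)])
v2: WRITE a=38  (a history now [(1, 13), (2, 38)])
v3: WRITE b=13  (b history now [(3, 13)])
v4: WRITE a=27  (a history now [(1, 13), (2, 38), (4, 27)])
READ b @v4: history=[(3, 13)] -> pick v3 -> 13
READ a @v3: history=[(1, 13), (2, 38), (4, 27)] -> pick v2 -> 38
v5: WRITE b=33  (b history now [(3, 13), (5, 33)])
v6: WRITE a=41  (a history now [(1, 13), (2, 38), (4, 27), (6, 41)])
v7: WRITE b=5  (b history now [(3, 13), (5, 33), (7, 5)])
READ a @v3: history=[(1, 13), (2, 38), (4, 27), (6, 41)] -> pick v2 -> 38
v8: WRITE b=8  (b history now [(3, 13), (5, 33), (7, 5), (8, 8)])
v9: WRITE b=25  (b history now [(3, 13), (5, 33), (7, 5), (8, 8), (9, 25)])
Read results in order: ['13', '38', '38']
NONE count = 0

Answer: 0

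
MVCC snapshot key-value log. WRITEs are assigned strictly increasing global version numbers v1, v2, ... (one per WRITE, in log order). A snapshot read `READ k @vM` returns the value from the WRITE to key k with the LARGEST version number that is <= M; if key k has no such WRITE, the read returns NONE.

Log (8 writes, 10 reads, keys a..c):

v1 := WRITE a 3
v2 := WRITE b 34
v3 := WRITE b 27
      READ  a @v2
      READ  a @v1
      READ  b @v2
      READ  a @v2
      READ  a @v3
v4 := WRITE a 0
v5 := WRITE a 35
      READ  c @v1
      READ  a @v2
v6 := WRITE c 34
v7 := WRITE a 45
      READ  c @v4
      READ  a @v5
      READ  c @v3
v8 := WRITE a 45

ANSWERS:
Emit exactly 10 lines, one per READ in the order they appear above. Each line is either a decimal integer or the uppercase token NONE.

Answer: 3
3
34
3
3
NONE
3
NONE
35
NONE

Derivation:
v1: WRITE a=3  (a history now [(1, 3)])
v2: WRITE b=34  (b history now [(2, 34)])
v3: WRITE b=27  (b history now [(2, 34), (3, 27)])
READ a @v2: history=[(1, 3)] -> pick v1 -> 3
READ a @v1: history=[(1, 3)] -> pick v1 -> 3
READ b @v2: history=[(2, 34), (3, 27)] -> pick v2 -> 34
READ a @v2: history=[(1, 3)] -> pick v1 -> 3
READ a @v3: history=[(1, 3)] -> pick v1 -> 3
v4: WRITE a=0  (a history now [(1, 3), (4, 0)])
v5: WRITE a=35  (a history now [(1, 3), (4, 0), (5, 35)])
READ c @v1: history=[] -> no version <= 1 -> NONE
READ a @v2: history=[(1, 3), (4, 0), (5, 35)] -> pick v1 -> 3
v6: WRITE c=34  (c history now [(6, 34)])
v7: WRITE a=45  (a history now [(1, 3), (4, 0), (5, 35), (7, 45)])
READ c @v4: history=[(6, 34)] -> no version <= 4 -> NONE
READ a @v5: history=[(1, 3), (4, 0), (5, 35), (7, 45)] -> pick v5 -> 35
READ c @v3: history=[(6, 34)] -> no version <= 3 -> NONE
v8: WRITE a=45  (a history now [(1, 3), (4, 0), (5, 35), (7, 45), (8, 45)])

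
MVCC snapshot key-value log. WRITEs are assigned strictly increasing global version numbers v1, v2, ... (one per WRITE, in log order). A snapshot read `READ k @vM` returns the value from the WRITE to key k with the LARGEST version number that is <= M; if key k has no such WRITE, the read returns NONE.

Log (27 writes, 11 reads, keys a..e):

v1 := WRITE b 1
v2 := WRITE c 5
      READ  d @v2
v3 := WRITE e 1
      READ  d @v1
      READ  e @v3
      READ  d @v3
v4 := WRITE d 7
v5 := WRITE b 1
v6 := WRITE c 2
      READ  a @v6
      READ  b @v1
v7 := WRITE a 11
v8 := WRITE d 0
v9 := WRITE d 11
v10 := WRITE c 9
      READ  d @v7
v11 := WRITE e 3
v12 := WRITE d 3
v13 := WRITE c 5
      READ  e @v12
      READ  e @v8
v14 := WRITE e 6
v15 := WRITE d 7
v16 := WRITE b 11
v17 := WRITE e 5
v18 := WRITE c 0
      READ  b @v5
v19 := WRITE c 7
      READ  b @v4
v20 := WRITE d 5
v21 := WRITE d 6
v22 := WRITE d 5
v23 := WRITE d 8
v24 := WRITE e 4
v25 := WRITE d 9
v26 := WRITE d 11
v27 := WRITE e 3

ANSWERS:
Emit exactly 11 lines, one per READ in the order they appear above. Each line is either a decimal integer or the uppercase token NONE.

Answer: NONE
NONE
1
NONE
NONE
1
7
3
1
1
1

Derivation:
v1: WRITE b=1  (b history now [(1, 1)])
v2: WRITE c=5  (c history now [(2, 5)])
READ d @v2: history=[] -> no version <= 2 -> NONE
v3: WRITE e=1  (e history now [(3, 1)])
READ d @v1: history=[] -> no version <= 1 -> NONE
READ e @v3: history=[(3, 1)] -> pick v3 -> 1
READ d @v3: history=[] -> no version <= 3 -> NONE
v4: WRITE d=7  (d history now [(4, 7)])
v5: WRITE b=1  (b history now [(1, 1), (5, 1)])
v6: WRITE c=2  (c history now [(2, 5), (6, 2)])
READ a @v6: history=[] -> no version <= 6 -> NONE
READ b @v1: history=[(1, 1), (5, 1)] -> pick v1 -> 1
v7: WRITE a=11  (a history now [(7, 11)])
v8: WRITE d=0  (d history now [(4, 7), (8, 0)])
v9: WRITE d=11  (d history now [(4, 7), (8, 0), (9, 11)])
v10: WRITE c=9  (c history now [(2, 5), (6, 2), (10, 9)])
READ d @v7: history=[(4, 7), (8, 0), (9, 11)] -> pick v4 -> 7
v11: WRITE e=3  (e history now [(3, 1), (11, 3)])
v12: WRITE d=3  (d history now [(4, 7), (8, 0), (9, 11), (12, 3)])
v13: WRITE c=5  (c history now [(2, 5), (6, 2), (10, 9), (13, 5)])
READ e @v12: history=[(3, 1), (11, 3)] -> pick v11 -> 3
READ e @v8: history=[(3, 1), (11, 3)] -> pick v3 -> 1
v14: WRITE e=6  (e history now [(3, 1), (11, 3), (14, 6)])
v15: WRITE d=7  (d history now [(4, 7), (8, 0), (9, 11), (12, 3), (15, 7)])
v16: WRITE b=11  (b history now [(1, 1), (5, 1), (16, 11)])
v17: WRITE e=5  (e history now [(3, 1), (11, 3), (14, 6), (17, 5)])
v18: WRITE c=0  (c history now [(2, 5), (6, 2), (10, 9), (13, 5), (18, 0)])
READ b @v5: history=[(1, 1), (5, 1), (16, 11)] -> pick v5 -> 1
v19: WRITE c=7  (c history now [(2, 5), (6, 2), (10, 9), (13, 5), (18, 0), (19, 7)])
READ b @v4: history=[(1, 1), (5, 1), (16, 11)] -> pick v1 -> 1
v20: WRITE d=5  (d history now [(4, 7), (8, 0), (9, 11), (12, 3), (15, 7), (20, 5)])
v21: WRITE d=6  (d history now [(4, 7), (8, 0), (9, 11), (12, 3), (15, 7), (20, 5), (21, 6)])
v22: WRITE d=5  (d history now [(4, 7), (8, 0), (9, 11), (12, 3), (15, 7), (20, 5), (21, 6), (22, 5)])
v23: WRITE d=8  (d history now [(4, 7), (8, 0), (9, 11), (12, 3), (15, 7), (20, 5), (21, 6), (22, 5), (23, 8)])
v24: WRITE e=4  (e history now [(3, 1), (11, 3), (14, 6), (17, 5), (24, 4)])
v25: WRITE d=9  (d history now [(4, 7), (8, 0), (9, 11), (12, 3), (15, 7), (20, 5), (21, 6), (22, 5), (23, 8), (25, 9)])
v26: WRITE d=11  (d history now [(4, 7), (8, 0), (9, 11), (12, 3), (15, 7), (20, 5), (21, 6), (22, 5), (23, 8), (25, 9), (26, 11)])
v27: WRITE e=3  (e history now [(3, 1), (11, 3), (14, 6), (17, 5), (24, 4), (27, 3)])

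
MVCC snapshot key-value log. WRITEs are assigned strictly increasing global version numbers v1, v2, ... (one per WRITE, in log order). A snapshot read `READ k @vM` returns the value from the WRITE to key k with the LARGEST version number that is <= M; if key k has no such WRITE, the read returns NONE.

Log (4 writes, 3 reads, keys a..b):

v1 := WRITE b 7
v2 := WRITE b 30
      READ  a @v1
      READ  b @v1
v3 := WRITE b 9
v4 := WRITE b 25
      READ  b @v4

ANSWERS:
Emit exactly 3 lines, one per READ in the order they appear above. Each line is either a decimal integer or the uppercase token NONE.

Answer: NONE
7
25

Derivation:
v1: WRITE b=7  (b history now [(1, 7)])
v2: WRITE b=30  (b history now [(1, 7), (2, 30)])
READ a @v1: history=[] -> no version <= 1 -> NONE
READ b @v1: history=[(1, 7), (2, 30)] -> pick v1 -> 7
v3: WRITE b=9  (b history now [(1, 7), (2, 30), (3, 9)])
v4: WRITE b=25  (b history now [(1, 7), (2, 30), (3, 9), (4, 25)])
READ b @v4: history=[(1, 7), (2, 30), (3, 9), (4, 25)] -> pick v4 -> 25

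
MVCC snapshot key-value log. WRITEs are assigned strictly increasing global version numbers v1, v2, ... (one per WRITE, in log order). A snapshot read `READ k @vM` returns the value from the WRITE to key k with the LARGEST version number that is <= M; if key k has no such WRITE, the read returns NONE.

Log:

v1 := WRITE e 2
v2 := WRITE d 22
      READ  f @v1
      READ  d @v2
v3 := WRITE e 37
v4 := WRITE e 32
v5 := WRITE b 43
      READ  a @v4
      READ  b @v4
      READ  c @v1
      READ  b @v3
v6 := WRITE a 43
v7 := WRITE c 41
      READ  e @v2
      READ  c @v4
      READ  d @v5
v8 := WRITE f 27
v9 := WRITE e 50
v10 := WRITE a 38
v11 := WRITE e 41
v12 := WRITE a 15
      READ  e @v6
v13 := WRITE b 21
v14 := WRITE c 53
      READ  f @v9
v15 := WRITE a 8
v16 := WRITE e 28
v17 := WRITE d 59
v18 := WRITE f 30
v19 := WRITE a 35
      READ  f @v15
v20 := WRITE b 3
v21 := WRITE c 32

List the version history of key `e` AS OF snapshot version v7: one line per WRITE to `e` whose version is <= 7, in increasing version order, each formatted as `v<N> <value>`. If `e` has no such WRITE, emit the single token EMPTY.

Scan writes for key=e with version <= 7:
  v1 WRITE e 2 -> keep
  v2 WRITE d 22 -> skip
  v3 WRITE e 37 -> keep
  v4 WRITE e 32 -> keep
  v5 WRITE b 43 -> skip
  v6 WRITE a 43 -> skip
  v7 WRITE c 41 -> skip
  v8 WRITE f 27 -> skip
  v9 WRITE e 50 -> drop (> snap)
  v10 WRITE a 38 -> skip
  v11 WRITE e 41 -> drop (> snap)
  v12 WRITE a 15 -> skip
  v13 WRITE b 21 -> skip
  v14 WRITE c 53 -> skip
  v15 WRITE a 8 -> skip
  v16 WRITE e 28 -> drop (> snap)
  v17 WRITE d 59 -> skip
  v18 WRITE f 30 -> skip
  v19 WRITE a 35 -> skip
  v20 WRITE b 3 -> skip
  v21 WRITE c 32 -> skip
Collected: [(1, 2), (3, 37), (4, 32)]

Answer: v1 2
v3 37
v4 32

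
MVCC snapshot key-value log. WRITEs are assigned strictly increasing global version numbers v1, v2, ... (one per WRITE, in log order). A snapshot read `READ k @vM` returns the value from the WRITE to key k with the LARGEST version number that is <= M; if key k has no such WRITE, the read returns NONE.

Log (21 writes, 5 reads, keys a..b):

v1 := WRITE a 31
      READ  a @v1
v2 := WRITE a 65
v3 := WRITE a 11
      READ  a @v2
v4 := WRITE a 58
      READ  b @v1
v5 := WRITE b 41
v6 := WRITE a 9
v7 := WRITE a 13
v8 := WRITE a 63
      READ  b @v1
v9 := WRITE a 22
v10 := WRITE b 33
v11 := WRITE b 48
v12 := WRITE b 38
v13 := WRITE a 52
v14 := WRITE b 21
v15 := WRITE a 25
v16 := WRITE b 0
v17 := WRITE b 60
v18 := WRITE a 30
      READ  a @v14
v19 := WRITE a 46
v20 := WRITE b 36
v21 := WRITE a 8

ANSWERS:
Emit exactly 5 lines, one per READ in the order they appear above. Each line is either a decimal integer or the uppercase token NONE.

Answer: 31
65
NONE
NONE
52

Derivation:
v1: WRITE a=31  (a history now [(1, 31)])
READ a @v1: history=[(1, 31)] -> pick v1 -> 31
v2: WRITE a=65  (a history now [(1, 31), (2, 65)])
v3: WRITE a=11  (a history now [(1, 31), (2, 65), (3, 11)])
READ a @v2: history=[(1, 31), (2, 65), (3, 11)] -> pick v2 -> 65
v4: WRITE a=58  (a history now [(1, 31), (2, 65), (3, 11), (4, 58)])
READ b @v1: history=[] -> no version <= 1 -> NONE
v5: WRITE b=41  (b history now [(5, 41)])
v6: WRITE a=9  (a history now [(1, 31), (2, 65), (3, 11), (4, 58), (6, 9)])
v7: WRITE a=13  (a history now [(1, 31), (2, 65), (3, 11), (4, 58), (6, 9), (7, 13)])
v8: WRITE a=63  (a history now [(1, 31), (2, 65), (3, 11), (4, 58), (6, 9), (7, 13), (8, 63)])
READ b @v1: history=[(5, 41)] -> no version <= 1 -> NONE
v9: WRITE a=22  (a history now [(1, 31), (2, 65), (3, 11), (4, 58), (6, 9), (7, 13), (8, 63), (9, 22)])
v10: WRITE b=33  (b history now [(5, 41), (10, 33)])
v11: WRITE b=48  (b history now [(5, 41), (10, 33), (11, 48)])
v12: WRITE b=38  (b history now [(5, 41), (10, 33), (11, 48), (12, 38)])
v13: WRITE a=52  (a history now [(1, 31), (2, 65), (3, 11), (4, 58), (6, 9), (7, 13), (8, 63), (9, 22), (13, 52)])
v14: WRITE b=21  (b history now [(5, 41), (10, 33), (11, 48), (12, 38), (14, 21)])
v15: WRITE a=25  (a history now [(1, 31), (2, 65), (3, 11), (4, 58), (6, 9), (7, 13), (8, 63), (9, 22), (13, 52), (15, 25)])
v16: WRITE b=0  (b history now [(5, 41), (10, 33), (11, 48), (12, 38), (14, 21), (16, 0)])
v17: WRITE b=60  (b history now [(5, 41), (10, 33), (11, 48), (12, 38), (14, 21), (16, 0), (17, 60)])
v18: WRITE a=30  (a history now [(1, 31), (2, 65), (3, 11), (4, 58), (6, 9), (7, 13), (8, 63), (9, 22), (13, 52), (15, 25), (18, 30)])
READ a @v14: history=[(1, 31), (2, 65), (3, 11), (4, 58), (6, 9), (7, 13), (8, 63), (9, 22), (13, 52), (15, 25), (18, 30)] -> pick v13 -> 52
v19: WRITE a=46  (a history now [(1, 31), (2, 65), (3, 11), (4, 58), (6, 9), (7, 13), (8, 63), (9, 22), (13, 52), (15, 25), (18, 30), (19, 46)])
v20: WRITE b=36  (b history now [(5, 41), (10, 33), (11, 48), (12, 38), (14, 21), (16, 0), (17, 60), (20, 36)])
v21: WRITE a=8  (a history now [(1, 31), (2, 65), (3, 11), (4, 58), (6, 9), (7, 13), (8, 63), (9, 22), (13, 52), (15, 25), (18, 30), (19, 46), (21, 8)])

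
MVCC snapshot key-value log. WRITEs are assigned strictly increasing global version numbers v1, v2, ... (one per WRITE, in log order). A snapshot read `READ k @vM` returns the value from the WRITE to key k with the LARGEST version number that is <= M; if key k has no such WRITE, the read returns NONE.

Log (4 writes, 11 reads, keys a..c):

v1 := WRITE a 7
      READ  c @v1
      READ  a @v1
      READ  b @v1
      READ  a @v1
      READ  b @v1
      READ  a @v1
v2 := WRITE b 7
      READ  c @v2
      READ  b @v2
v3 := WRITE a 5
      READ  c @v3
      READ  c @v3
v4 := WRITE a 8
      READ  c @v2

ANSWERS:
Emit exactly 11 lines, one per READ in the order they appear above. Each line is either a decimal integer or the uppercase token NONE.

v1: WRITE a=7  (a history now [(1, 7)])
READ c @v1: history=[] -> no version <= 1 -> NONE
READ a @v1: history=[(1, 7)] -> pick v1 -> 7
READ b @v1: history=[] -> no version <= 1 -> NONE
READ a @v1: history=[(1, 7)] -> pick v1 -> 7
READ b @v1: history=[] -> no version <= 1 -> NONE
READ a @v1: history=[(1, 7)] -> pick v1 -> 7
v2: WRITE b=7  (b history now [(2, 7)])
READ c @v2: history=[] -> no version <= 2 -> NONE
READ b @v2: history=[(2, 7)] -> pick v2 -> 7
v3: WRITE a=5  (a history now [(1, 7), (3, 5)])
READ c @v3: history=[] -> no version <= 3 -> NONE
READ c @v3: history=[] -> no version <= 3 -> NONE
v4: WRITE a=8  (a history now [(1, 7), (3, 5), (4, 8)])
READ c @v2: history=[] -> no version <= 2 -> NONE

Answer: NONE
7
NONE
7
NONE
7
NONE
7
NONE
NONE
NONE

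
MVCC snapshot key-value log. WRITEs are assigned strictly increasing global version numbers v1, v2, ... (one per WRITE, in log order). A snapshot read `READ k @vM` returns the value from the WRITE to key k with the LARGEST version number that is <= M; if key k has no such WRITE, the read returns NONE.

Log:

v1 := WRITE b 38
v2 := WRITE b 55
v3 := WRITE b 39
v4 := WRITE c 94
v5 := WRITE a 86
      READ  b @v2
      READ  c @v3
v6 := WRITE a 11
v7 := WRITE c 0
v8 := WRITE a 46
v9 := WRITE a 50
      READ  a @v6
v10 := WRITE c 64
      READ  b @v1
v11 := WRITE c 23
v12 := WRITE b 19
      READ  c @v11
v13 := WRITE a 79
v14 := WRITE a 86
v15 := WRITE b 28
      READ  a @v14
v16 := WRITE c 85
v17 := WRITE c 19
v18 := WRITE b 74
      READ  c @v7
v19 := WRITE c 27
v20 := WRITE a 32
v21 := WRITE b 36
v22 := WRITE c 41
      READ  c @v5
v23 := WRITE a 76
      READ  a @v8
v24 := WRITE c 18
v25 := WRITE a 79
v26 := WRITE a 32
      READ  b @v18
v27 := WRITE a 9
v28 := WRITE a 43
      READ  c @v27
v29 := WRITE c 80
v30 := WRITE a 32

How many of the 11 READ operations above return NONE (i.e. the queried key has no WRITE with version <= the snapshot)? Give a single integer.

Answer: 1

Derivation:
v1: WRITE b=38  (b history now [(1, 38)])
v2: WRITE b=55  (b history now [(1, 38), (2, 55)])
v3: WRITE b=39  (b history now [(1, 38), (2, 55), (3, 39)])
v4: WRITE c=94  (c history now [(4, 94)])
v5: WRITE a=86  (a history now [(5, 86)])
READ b @v2: history=[(1, 38), (2, 55), (3, 39)] -> pick v2 -> 55
READ c @v3: history=[(4, 94)] -> no version <= 3 -> NONE
v6: WRITE a=11  (a history now [(5, 86), (6, 11)])
v7: WRITE c=0  (c history now [(4, 94), (7, 0)])
v8: WRITE a=46  (a history now [(5, 86), (6, 11), (8, 46)])
v9: WRITE a=50  (a history now [(5, 86), (6, 11), (8, 46), (9, 50)])
READ a @v6: history=[(5, 86), (6, 11), (8, 46), (9, 50)] -> pick v6 -> 11
v10: WRITE c=64  (c history now [(4, 94), (7, 0), (10, 64)])
READ b @v1: history=[(1, 38), (2, 55), (3, 39)] -> pick v1 -> 38
v11: WRITE c=23  (c history now [(4, 94), (7, 0), (10, 64), (11, 23)])
v12: WRITE b=19  (b history now [(1, 38), (2, 55), (3, 39), (12, 19)])
READ c @v11: history=[(4, 94), (7, 0), (10, 64), (11, 23)] -> pick v11 -> 23
v13: WRITE a=79  (a history now [(5, 86), (6, 11), (8, 46), (9, 50), (13, 79)])
v14: WRITE a=86  (a history now [(5, 86), (6, 11), (8, 46), (9, 50), (13, 79), (14, 86)])
v15: WRITE b=28  (b history now [(1, 38), (2, 55), (3, 39), (12, 19), (15, 28)])
READ a @v14: history=[(5, 86), (6, 11), (8, 46), (9, 50), (13, 79), (14, 86)] -> pick v14 -> 86
v16: WRITE c=85  (c history now [(4, 94), (7, 0), (10, 64), (11, 23), (16, 85)])
v17: WRITE c=19  (c history now [(4, 94), (7, 0), (10, 64), (11, 23), (16, 85), (17, 19)])
v18: WRITE b=74  (b history now [(1, 38), (2, 55), (3, 39), (12, 19), (15, 28), (18, 74)])
READ c @v7: history=[(4, 94), (7, 0), (10, 64), (11, 23), (16, 85), (17, 19)] -> pick v7 -> 0
v19: WRITE c=27  (c history now [(4, 94), (7, 0), (10, 64), (11, 23), (16, 85), (17, 19), (19, 27)])
v20: WRITE a=32  (a history now [(5, 86), (6, 11), (8, 46), (9, 50), (13, 79), (14, 86), (20, 32)])
v21: WRITE b=36  (b history now [(1, 38), (2, 55), (3, 39), (12, 19), (15, 28), (18, 74), (21, 36)])
v22: WRITE c=41  (c history now [(4, 94), (7, 0), (10, 64), (11, 23), (16, 85), (17, 19), (19, 27), (22, 41)])
READ c @v5: history=[(4, 94), (7, 0), (10, 64), (11, 23), (16, 85), (17, 19), (19, 27), (22, 41)] -> pick v4 -> 94
v23: WRITE a=76  (a history now [(5, 86), (6, 11), (8, 46), (9, 50), (13, 79), (14, 86), (20, 32), (23, 76)])
READ a @v8: history=[(5, 86), (6, 11), (8, 46), (9, 50), (13, 79), (14, 86), (20, 32), (23, 76)] -> pick v8 -> 46
v24: WRITE c=18  (c history now [(4, 94), (7, 0), (10, 64), (11, 23), (16, 85), (17, 19), (19, 27), (22, 41), (24, 18)])
v25: WRITE a=79  (a history now [(5, 86), (6, 11), (8, 46), (9, 50), (13, 79), (14, 86), (20, 32), (23, 76), (25, 79)])
v26: WRITE a=32  (a history now [(5, 86), (6, 11), (8, 46), (9, 50), (13, 79), (14, 86), (20, 32), (23, 76), (25, 79), (26, 32)])
READ b @v18: history=[(1, 38), (2, 55), (3, 39), (12, 19), (15, 28), (18, 74), (21, 36)] -> pick v18 -> 74
v27: WRITE a=9  (a history now [(5, 86), (6, 11), (8, 46), (9, 50), (13, 79), (14, 86), (20, 32), (23, 76), (25, 79), (26, 32), (27, 9)])
v28: WRITE a=43  (a history now [(5, 86), (6, 11), (8, 46), (9, 50), (13, 79), (14, 86), (20, 32), (23, 76), (25, 79), (26, 32), (27, 9), (28, 43)])
READ c @v27: history=[(4, 94), (7, 0), (10, 64), (11, 23), (16, 85), (17, 19), (19, 27), (22, 41), (24, 18)] -> pick v24 -> 18
v29: WRITE c=80  (c history now [(4, 94), (7, 0), (10, 64), (11, 23), (16, 85), (17, 19), (19, 27), (22, 41), (24, 18), (29, 80)])
v30: WRITE a=32  (a history now [(5, 86), (6, 11), (8, 46), (9, 50), (13, 79), (14, 86), (20, 32), (23, 76), (25, 79), (26, 32), (27, 9), (28, 43), (30, 32)])
Read results in order: ['55', 'NONE', '11', '38', '23', '86', '0', '94', '46', '74', '18']
NONE count = 1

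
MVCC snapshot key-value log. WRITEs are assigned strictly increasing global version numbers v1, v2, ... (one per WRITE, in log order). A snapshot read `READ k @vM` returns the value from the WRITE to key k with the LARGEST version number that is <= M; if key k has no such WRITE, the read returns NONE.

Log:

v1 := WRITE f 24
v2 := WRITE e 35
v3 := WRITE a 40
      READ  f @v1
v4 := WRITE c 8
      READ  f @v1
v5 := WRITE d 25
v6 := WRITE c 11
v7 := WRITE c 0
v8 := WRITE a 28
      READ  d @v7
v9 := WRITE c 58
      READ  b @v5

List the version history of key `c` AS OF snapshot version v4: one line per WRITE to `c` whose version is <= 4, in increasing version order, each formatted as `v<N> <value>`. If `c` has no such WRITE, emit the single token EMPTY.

Answer: v4 8

Derivation:
Scan writes for key=c with version <= 4:
  v1 WRITE f 24 -> skip
  v2 WRITE e 35 -> skip
  v3 WRITE a 40 -> skip
  v4 WRITE c 8 -> keep
  v5 WRITE d 25 -> skip
  v6 WRITE c 11 -> drop (> snap)
  v7 WRITE c 0 -> drop (> snap)
  v8 WRITE a 28 -> skip
  v9 WRITE c 58 -> drop (> snap)
Collected: [(4, 8)]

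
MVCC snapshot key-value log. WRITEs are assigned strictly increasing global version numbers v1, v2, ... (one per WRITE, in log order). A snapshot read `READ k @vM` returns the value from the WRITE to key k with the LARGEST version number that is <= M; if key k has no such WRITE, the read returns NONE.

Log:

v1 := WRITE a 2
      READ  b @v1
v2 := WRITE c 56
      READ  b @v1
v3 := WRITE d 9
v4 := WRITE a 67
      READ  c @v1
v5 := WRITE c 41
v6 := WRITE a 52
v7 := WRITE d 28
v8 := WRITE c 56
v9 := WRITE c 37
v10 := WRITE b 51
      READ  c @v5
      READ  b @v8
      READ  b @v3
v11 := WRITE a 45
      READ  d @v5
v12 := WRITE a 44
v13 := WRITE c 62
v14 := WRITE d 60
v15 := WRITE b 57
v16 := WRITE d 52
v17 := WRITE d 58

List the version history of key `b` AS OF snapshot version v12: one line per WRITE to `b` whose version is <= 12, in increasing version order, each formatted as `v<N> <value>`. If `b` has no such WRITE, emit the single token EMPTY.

Scan writes for key=b with version <= 12:
  v1 WRITE a 2 -> skip
  v2 WRITE c 56 -> skip
  v3 WRITE d 9 -> skip
  v4 WRITE a 67 -> skip
  v5 WRITE c 41 -> skip
  v6 WRITE a 52 -> skip
  v7 WRITE d 28 -> skip
  v8 WRITE c 56 -> skip
  v9 WRITE c 37 -> skip
  v10 WRITE b 51 -> keep
  v11 WRITE a 45 -> skip
  v12 WRITE a 44 -> skip
  v13 WRITE c 62 -> skip
  v14 WRITE d 60 -> skip
  v15 WRITE b 57 -> drop (> snap)
  v16 WRITE d 52 -> skip
  v17 WRITE d 58 -> skip
Collected: [(10, 51)]

Answer: v10 51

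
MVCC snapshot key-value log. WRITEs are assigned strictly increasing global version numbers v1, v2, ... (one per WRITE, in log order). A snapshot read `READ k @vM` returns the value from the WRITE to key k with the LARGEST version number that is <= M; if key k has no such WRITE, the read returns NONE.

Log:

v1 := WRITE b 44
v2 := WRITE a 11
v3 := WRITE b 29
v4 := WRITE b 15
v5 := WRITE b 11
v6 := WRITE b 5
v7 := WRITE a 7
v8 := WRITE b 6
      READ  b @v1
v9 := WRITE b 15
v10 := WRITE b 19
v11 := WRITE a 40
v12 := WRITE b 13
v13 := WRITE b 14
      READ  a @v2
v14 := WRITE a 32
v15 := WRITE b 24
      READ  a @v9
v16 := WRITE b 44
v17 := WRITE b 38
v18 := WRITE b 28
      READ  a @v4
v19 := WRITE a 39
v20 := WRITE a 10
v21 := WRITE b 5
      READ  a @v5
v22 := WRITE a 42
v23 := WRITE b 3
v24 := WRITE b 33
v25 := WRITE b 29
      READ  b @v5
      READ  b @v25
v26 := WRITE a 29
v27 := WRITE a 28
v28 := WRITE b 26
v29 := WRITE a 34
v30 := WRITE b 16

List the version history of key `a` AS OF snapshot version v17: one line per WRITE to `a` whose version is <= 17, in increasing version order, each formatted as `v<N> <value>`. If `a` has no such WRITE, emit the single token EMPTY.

Answer: v2 11
v7 7
v11 40
v14 32

Derivation:
Scan writes for key=a with version <= 17:
  v1 WRITE b 44 -> skip
  v2 WRITE a 11 -> keep
  v3 WRITE b 29 -> skip
  v4 WRITE b 15 -> skip
  v5 WRITE b 11 -> skip
  v6 WRITE b 5 -> skip
  v7 WRITE a 7 -> keep
  v8 WRITE b 6 -> skip
  v9 WRITE b 15 -> skip
  v10 WRITE b 19 -> skip
  v11 WRITE a 40 -> keep
  v12 WRITE b 13 -> skip
  v13 WRITE b 14 -> skip
  v14 WRITE a 32 -> keep
  v15 WRITE b 24 -> skip
  v16 WRITE b 44 -> skip
  v17 WRITE b 38 -> skip
  v18 WRITE b 28 -> skip
  v19 WRITE a 39 -> drop (> snap)
  v20 WRITE a 10 -> drop (> snap)
  v21 WRITE b 5 -> skip
  v22 WRITE a 42 -> drop (> snap)
  v23 WRITE b 3 -> skip
  v24 WRITE b 33 -> skip
  v25 WRITE b 29 -> skip
  v26 WRITE a 29 -> drop (> snap)
  v27 WRITE a 28 -> drop (> snap)
  v28 WRITE b 26 -> skip
  v29 WRITE a 34 -> drop (> snap)
  v30 WRITE b 16 -> skip
Collected: [(2, 11), (7, 7), (11, 40), (14, 32)]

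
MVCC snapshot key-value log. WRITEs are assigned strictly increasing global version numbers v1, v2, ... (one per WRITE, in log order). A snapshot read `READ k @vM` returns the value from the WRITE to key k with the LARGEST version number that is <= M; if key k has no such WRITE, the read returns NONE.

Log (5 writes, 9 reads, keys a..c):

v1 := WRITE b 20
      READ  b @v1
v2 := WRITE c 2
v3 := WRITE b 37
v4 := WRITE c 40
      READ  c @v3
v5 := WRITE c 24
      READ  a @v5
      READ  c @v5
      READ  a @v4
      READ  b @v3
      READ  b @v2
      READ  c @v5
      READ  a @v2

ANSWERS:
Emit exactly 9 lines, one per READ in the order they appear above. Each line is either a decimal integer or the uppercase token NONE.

Answer: 20
2
NONE
24
NONE
37
20
24
NONE

Derivation:
v1: WRITE b=20  (b history now [(1, 20)])
READ b @v1: history=[(1, 20)] -> pick v1 -> 20
v2: WRITE c=2  (c history now [(2, 2)])
v3: WRITE b=37  (b history now [(1, 20), (3, 37)])
v4: WRITE c=40  (c history now [(2, 2), (4, 40)])
READ c @v3: history=[(2, 2), (4, 40)] -> pick v2 -> 2
v5: WRITE c=24  (c history now [(2, 2), (4, 40), (5, 24)])
READ a @v5: history=[] -> no version <= 5 -> NONE
READ c @v5: history=[(2, 2), (4, 40), (5, 24)] -> pick v5 -> 24
READ a @v4: history=[] -> no version <= 4 -> NONE
READ b @v3: history=[(1, 20), (3, 37)] -> pick v3 -> 37
READ b @v2: history=[(1, 20), (3, 37)] -> pick v1 -> 20
READ c @v5: history=[(2, 2), (4, 40), (5, 24)] -> pick v5 -> 24
READ a @v2: history=[] -> no version <= 2 -> NONE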